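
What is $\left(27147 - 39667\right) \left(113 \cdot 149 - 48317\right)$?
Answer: $394129600$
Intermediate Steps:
$\left(27147 - 39667\right) \left(113 \cdot 149 - 48317\right) = - 12520 \left(16837 - 48317\right) = \left(-12520\right) \left(-31480\right) = 394129600$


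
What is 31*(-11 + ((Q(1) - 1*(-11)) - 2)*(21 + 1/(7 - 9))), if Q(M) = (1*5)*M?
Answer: 8556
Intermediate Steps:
Q(M) = 5*M
31*(-11 + ((Q(1) - 1*(-11)) - 2)*(21 + 1/(7 - 9))) = 31*(-11 + ((5*1 - 1*(-11)) - 2)*(21 + 1/(7 - 9))) = 31*(-11 + ((5 + 11) - 2)*(21 + 1/(-2))) = 31*(-11 + (16 - 2)*(21 - 1/2)) = 31*(-11 + 14*(41/2)) = 31*(-11 + 287) = 31*276 = 8556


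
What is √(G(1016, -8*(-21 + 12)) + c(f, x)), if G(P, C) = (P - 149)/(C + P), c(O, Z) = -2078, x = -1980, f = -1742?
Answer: I*√132941/8 ≈ 45.576*I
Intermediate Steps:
G(P, C) = (-149 + P)/(C + P)
√(G(1016, -8*(-21 + 12)) + c(f, x)) = √((-149 + 1016)/(-8*(-21 + 12) + 1016) - 2078) = √(867/(-8*(-9) + 1016) - 2078) = √(867/(72 + 1016) - 2078) = √(867/1088 - 2078) = √((1/1088)*867 - 2078) = √(51/64 - 2078) = √(-132941/64) = I*√132941/8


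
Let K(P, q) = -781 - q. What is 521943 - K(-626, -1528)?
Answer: 521196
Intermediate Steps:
521943 - K(-626, -1528) = 521943 - (-781 - 1*(-1528)) = 521943 - (-781 + 1528) = 521943 - 1*747 = 521943 - 747 = 521196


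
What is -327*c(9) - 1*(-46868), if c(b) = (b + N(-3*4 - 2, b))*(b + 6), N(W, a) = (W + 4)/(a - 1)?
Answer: 35417/4 ≈ 8854.3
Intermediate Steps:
N(W, a) = (4 + W)/(-1 + a)
c(b) = (6 + b)*(b - 10/(-1 + b)) (c(b) = (b + (4 + (-3*4 - 2))/(-1 + b))*(b + 6) = (b + (4 + (-12 - 2))/(-1 + b))*(6 + b) = (b + (4 - 14)/(-1 + b))*(6 + b) = (b - 10/(-1 + b))*(6 + b) = (6 + b)*(b - 10/(-1 + b)))
-327*c(9) - 1*(-46868) = -327*(-60 - 10*9 + 9*(-1 + 9)*(6 + 9))/(-1 + 9) - 1*(-46868) = -327*(-60 - 90 + 9*8*15)/8 + 46868 = -327*(-60 - 90 + 1080)/8 + 46868 = -327*930/8 + 46868 = -327*465/4 + 46868 = -152055/4 + 46868 = 35417/4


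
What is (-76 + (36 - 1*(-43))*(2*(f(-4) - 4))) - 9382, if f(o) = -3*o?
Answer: -8194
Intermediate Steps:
(-76 + (36 - 1*(-43))*(2*(f(-4) - 4))) - 9382 = (-76 + (36 - 1*(-43))*(2*(-3*(-4) - 4))) - 9382 = (-76 + (36 + 43)*(2*(12 - 4))) - 9382 = (-76 + 79*(2*8)) - 9382 = (-76 + 79*16) - 9382 = (-76 + 1264) - 9382 = 1188 - 9382 = -8194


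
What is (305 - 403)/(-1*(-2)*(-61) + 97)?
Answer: 98/25 ≈ 3.9200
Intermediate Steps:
(305 - 403)/(-1*(-2)*(-61) + 97) = -98/(2*(-61) + 97) = -98/(-122 + 97) = -98/(-25) = -98*(-1/25) = 98/25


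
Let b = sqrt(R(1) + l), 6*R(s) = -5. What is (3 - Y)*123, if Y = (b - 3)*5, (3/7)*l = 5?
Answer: 2214 - 205*sqrt(390)/2 ≈ 189.79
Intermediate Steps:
l = 35/3 (l = (7/3)*5 = 35/3 ≈ 11.667)
R(s) = -5/6 (R(s) = (1/6)*(-5) = -5/6)
b = sqrt(390)/6 (b = sqrt(-5/6 + 35/3) = sqrt(65/6) = sqrt(390)/6 ≈ 3.2914)
Y = -15 + 5*sqrt(390)/6 (Y = (sqrt(390)/6 - 3)*5 = (-3 + sqrt(390)/6)*5 = -15 + 5*sqrt(390)/6 ≈ 1.4570)
(3 - Y)*123 = (3 - (-15 + 5*sqrt(390)/6))*123 = (3 + (15 - 5*sqrt(390)/6))*123 = (18 - 5*sqrt(390)/6)*123 = 2214 - 205*sqrt(390)/2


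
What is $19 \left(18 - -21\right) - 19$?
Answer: $722$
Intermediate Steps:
$19 \left(18 - -21\right) - 19 = 19 \left(18 + 21\right) - 19 = 19 \cdot 39 - 19 = 741 - 19 = 722$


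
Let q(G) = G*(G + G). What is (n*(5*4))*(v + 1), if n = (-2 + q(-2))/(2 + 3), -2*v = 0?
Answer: 24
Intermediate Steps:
v = 0 (v = -½*0 = 0)
q(G) = 2*G² (q(G) = G*(2*G) = 2*G²)
n = 6/5 (n = (-2 + 2*(-2)²)/(2 + 3) = (-2 + 2*4)/5 = (-2 + 8)*(⅕) = 6*(⅕) = 6/5 ≈ 1.2000)
(n*(5*4))*(v + 1) = (6*(5*4)/5)*(0 + 1) = ((6/5)*20)*1 = 24*1 = 24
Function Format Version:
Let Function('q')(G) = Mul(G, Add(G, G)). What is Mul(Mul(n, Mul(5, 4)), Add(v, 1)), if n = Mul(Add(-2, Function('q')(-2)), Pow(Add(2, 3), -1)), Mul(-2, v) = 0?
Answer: 24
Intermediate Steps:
v = 0 (v = Mul(Rational(-1, 2), 0) = 0)
Function('q')(G) = Mul(2, Pow(G, 2)) (Function('q')(G) = Mul(G, Mul(2, G)) = Mul(2, Pow(G, 2)))
n = Rational(6, 5) (n = Mul(Add(-2, Mul(2, Pow(-2, 2))), Pow(Add(2, 3), -1)) = Mul(Add(-2, Mul(2, 4)), Pow(5, -1)) = Mul(Add(-2, 8), Rational(1, 5)) = Mul(6, Rational(1, 5)) = Rational(6, 5) ≈ 1.2000)
Mul(Mul(n, Mul(5, 4)), Add(v, 1)) = Mul(Mul(Rational(6, 5), Mul(5, 4)), Add(0, 1)) = Mul(Mul(Rational(6, 5), 20), 1) = Mul(24, 1) = 24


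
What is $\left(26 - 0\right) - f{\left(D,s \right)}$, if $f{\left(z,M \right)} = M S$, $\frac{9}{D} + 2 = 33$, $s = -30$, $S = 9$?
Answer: $296$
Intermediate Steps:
$D = \frac{9}{31}$ ($D = \frac{9}{-2 + 33} = \frac{9}{31} \approx 0.29032$)
$f{\left(z,M \right)} = 9 M$ ($f{\left(z,M \right)} = M 9 = 9 M$)
$\left(26 - 0\right) - f{\left(D,s \right)} = \left(26 - 0\right) - 9 \left(-30\right) = \left(26 + 0\right) - -270 = 26 + 270 = 296$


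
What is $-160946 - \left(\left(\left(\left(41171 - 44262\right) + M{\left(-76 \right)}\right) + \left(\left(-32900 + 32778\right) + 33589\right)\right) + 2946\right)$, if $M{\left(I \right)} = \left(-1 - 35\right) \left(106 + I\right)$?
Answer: $-193188$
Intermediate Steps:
$M{\left(I \right)} = -3816 - 36 I$ ($M{\left(I \right)} = - 36 \left(106 + I\right) = -3816 - 36 I$)
$-160946 - \left(\left(\left(\left(41171 - 44262\right) + M{\left(-76 \right)}\right) + \left(\left(-32900 + 32778\right) + 33589\right)\right) + 2946\right) = -160946 - \left(\left(\left(\left(41171 - 44262\right) - 1080\right) + \left(\left(-32900 + 32778\right) + 33589\right)\right) + 2946\right) = -160946 - \left(\left(\left(-3091 + \left(-3816 + 2736\right)\right) + \left(-122 + 33589\right)\right) + 2946\right) = -160946 - \left(\left(\left(-3091 - 1080\right) + 33467\right) + 2946\right) = -160946 - \left(\left(-4171 + 33467\right) + 2946\right) = -160946 - \left(29296 + 2946\right) = -160946 - 32242 = -193188$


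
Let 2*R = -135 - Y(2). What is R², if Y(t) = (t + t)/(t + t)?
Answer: 4624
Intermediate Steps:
Y(t) = 1 (Y(t) = (2*t)/((2*t)) = (2*t)*(1/(2*t)) = 1)
R = -68 (R = (-135 - 1*1)/2 = (-135 - 1)/2 = (½)*(-136) = -68)
R² = (-68)² = 4624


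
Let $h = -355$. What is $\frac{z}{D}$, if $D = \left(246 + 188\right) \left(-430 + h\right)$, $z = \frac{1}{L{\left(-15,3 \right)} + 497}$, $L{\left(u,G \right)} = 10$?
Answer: $- \frac{1}{172729830} \approx -5.7894 \cdot 10^{-9}$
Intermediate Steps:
$z = \frac{1}{507}$ ($z = \frac{1}{10 + 497} = \frac{1}{507} \approx 0.0019724$)
$D = -340690$ ($D = \left(246 + 188\right) \left(-430 - 355\right) = 434 \left(-785\right) = -340690$)
$\frac{z}{D} = \frac{1}{507 \left(-340690\right)} = \frac{1}{507} \left(- \frac{1}{340690}\right) = - \frac{1}{172729830}$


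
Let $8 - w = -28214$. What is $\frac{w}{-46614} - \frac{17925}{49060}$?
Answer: $- \frac{222012727}{228688284} \approx -0.97081$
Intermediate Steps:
$w = 28222$ ($w = 8 - -28214 = 8 + 28214 = 28222$)
$\frac{w}{-46614} - \frac{17925}{49060} = \frac{28222}{-46614} - \frac{17925}{49060} = 28222 \left(- \frac{1}{46614}\right) - \frac{3585}{9812} = - \frac{14111}{23307} - \frac{3585}{9812} = - \frac{222012727}{228688284}$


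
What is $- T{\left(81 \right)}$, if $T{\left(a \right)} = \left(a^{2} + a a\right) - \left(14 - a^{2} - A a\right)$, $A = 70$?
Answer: $-25339$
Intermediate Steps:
$T{\left(a \right)} = -14 + 3 a^{2} + 70 a$ ($T{\left(a \right)} = \left(a^{2} + a a\right) - \left(14 - a^{2} - 70 a\right) = \left(a^{2} + a^{2}\right) + \left(-14 + a^{2} + 70 a\right) = 2 a^{2} + \left(-14 + a^{2} + 70 a\right) = -14 + 3 a^{2} + 70 a$)
$- T{\left(81 \right)} = - (-14 + 3 \cdot 81^{2} + 70 \cdot 81) = - (-14 + 3 \cdot 6561 + 5670) = - (-14 + 19683 + 5670) = \left(-1\right) 25339 = -25339$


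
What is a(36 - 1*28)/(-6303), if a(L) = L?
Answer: -8/6303 ≈ -0.0012692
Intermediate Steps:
a(36 - 1*28)/(-6303) = (36 - 1*28)/(-6303) = (36 - 28)*(-1/6303) = 8*(-1/6303) = -8/6303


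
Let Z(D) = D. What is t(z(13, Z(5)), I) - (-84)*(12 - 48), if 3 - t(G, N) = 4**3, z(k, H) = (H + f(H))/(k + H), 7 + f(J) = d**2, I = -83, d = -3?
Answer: -3085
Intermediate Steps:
f(J) = 2 (f(J) = -7 + (-3)**2 = -7 + 9 = 2)
z(k, H) = (2 + H)/(H + k) (z(k, H) = (H + 2)/(k + H) = (2 + H)/(H + k))
t(G, N) = -61 (t(G, N) = 3 - 1*4**3 = 3 - 1*64 = 3 - 64 = -61)
t(z(13, Z(5)), I) - (-84)*(12 - 48) = -61 - (-84)*(12 - 48) = -61 - (-84)*(-36) = -61 - 1*3024 = -61 - 3024 = -3085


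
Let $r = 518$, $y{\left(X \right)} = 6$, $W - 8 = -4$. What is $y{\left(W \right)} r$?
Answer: $3108$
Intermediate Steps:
$W = 4$ ($W = 8 - 4 = 4$)
$y{\left(W \right)} r = 6 \cdot 518 = 3108$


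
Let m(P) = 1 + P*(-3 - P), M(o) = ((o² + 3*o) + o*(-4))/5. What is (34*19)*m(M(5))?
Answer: -17442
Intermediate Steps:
M(o) = -o/5 + o²/5 (M(o) = ((o² + 3*o) - 4*o)*(⅕) = (o² - o)*(⅕) = -o/5 + o²/5)
(34*19)*m(M(5)) = (34*19)*(1 - ((⅕)*5*(-1 + 5))² - 3*5*(-1 + 5)/5) = 646*(1 - ((⅕)*5*4)² - 3*5*4/5) = 646*(1 - 1*4² - 3*4) = 646*(1 - 1*16 - 12) = 646*(1 - 16 - 12) = 646*(-27) = -17442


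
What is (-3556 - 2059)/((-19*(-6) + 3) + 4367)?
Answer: -5615/4484 ≈ -1.2522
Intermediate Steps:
(-3556 - 2059)/((-19*(-6) + 3) + 4367) = -5615/((114 + 3) + 4367) = -5615/(117 + 4367) = -5615/4484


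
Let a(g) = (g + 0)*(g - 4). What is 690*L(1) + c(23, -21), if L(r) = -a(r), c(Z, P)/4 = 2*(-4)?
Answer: 2038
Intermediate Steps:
a(g) = g*(-4 + g)
c(Z, P) = -32 (c(Z, P) = 4*(2*(-4)) = 4*(-8) = -32)
L(r) = -r*(-4 + r)
690*L(1) + c(23, -21) = 690*(1*(4 - 1*1)) - 32 = 690*(1*(4 - 1)) - 32 = 690*(1*3) - 32 = 690*3 - 32 = 2070 - 32 = 2038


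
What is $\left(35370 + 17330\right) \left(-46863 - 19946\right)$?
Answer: $-3520834300$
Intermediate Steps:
$\left(35370 + 17330\right) \left(-46863 - 19946\right) = 52700 \left(-66809\right) = -3520834300$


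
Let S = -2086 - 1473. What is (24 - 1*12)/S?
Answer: -12/3559 ≈ -0.0033717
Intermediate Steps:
S = -3559
(24 - 1*12)/S = (24 - 1*12)/(-3559) = (24 - 12)*(-1/3559) = 12*(-1/3559) = -12/3559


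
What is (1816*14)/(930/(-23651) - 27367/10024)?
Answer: -6027461512576/656579237 ≈ -9180.1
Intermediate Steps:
(1816*14)/(930/(-23651) - 27367/10024) = 25424/(930*(-1/23651) - 27367*1/10024) = 25424/(-930/23651 - 27367/10024) = 25424/(-656579237/237077624) = 25424*(-237077624/656579237) = -6027461512576/656579237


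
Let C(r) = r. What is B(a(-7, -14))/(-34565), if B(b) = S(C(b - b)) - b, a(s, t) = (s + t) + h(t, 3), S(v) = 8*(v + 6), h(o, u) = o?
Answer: -83/34565 ≈ -0.0024013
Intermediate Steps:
S(v) = 48 + 8*v (S(v) = 8*(6 + v) = 48 + 8*v)
a(s, t) = s + 2*t (a(s, t) = (s + t) + t = s + 2*t)
B(b) = 48 - b (B(b) = (48 + 8*(b - b)) - b = (48 + 8*0) - b = (48 + 0) - b = 48 - b)
B(a(-7, -14))/(-34565) = (48 - (-7 + 2*(-14)))/(-34565) = (48 - (-7 - 28))*(-1/34565) = (48 - 1*(-35))*(-1/34565) = (48 + 35)*(-1/34565) = 83*(-1/34565) = -83/34565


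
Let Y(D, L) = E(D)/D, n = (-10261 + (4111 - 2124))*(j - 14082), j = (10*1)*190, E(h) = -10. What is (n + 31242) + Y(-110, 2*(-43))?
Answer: 1109076211/11 ≈ 1.0083e+8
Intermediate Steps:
j = 1900 (j = 10*190 = 1900)
n = 100793868 (n = (-10261 + (4111 - 2124))*(1900 - 14082) = (-10261 + 1987)*(-12182) = -8274*(-12182) = 100793868)
Y(D, L) = -10/D
(n + 31242) + Y(-110, 2*(-43)) = (100793868 + 31242) - 10/(-110) = 100825110 - 10*(-1/110) = 100825110 + 1/11 = 1109076211/11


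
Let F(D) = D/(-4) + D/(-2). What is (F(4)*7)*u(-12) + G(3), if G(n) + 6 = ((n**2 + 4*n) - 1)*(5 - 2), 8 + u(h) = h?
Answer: 474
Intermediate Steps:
F(D) = -3*D/4 (F(D) = D*(-1/4) + D*(-1/2) = -D/4 - D/2 = -3*D/4)
u(h) = -8 + h
G(n) = -9 + 3*n**2 + 12*n (G(n) = -6 + ((n**2 + 4*n) - 1)*(5 - 2) = -6 + (-1 + n**2 + 4*n)*3 = -6 + (-3 + 3*n**2 + 12*n) = -9 + 3*n**2 + 12*n)
(F(4)*7)*u(-12) + G(3) = (-3/4*4*7)*(-8 - 12) + (-9 + 3*3**2 + 12*3) = -3*7*(-20) + (-9 + 3*9 + 36) = -21*(-20) + (-9 + 27 + 36) = 420 + 54 = 474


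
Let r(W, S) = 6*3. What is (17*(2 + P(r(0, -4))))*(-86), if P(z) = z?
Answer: -29240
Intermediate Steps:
r(W, S) = 18
(17*(2 + P(r(0, -4))))*(-86) = (17*(2 + 18))*(-86) = (17*20)*(-86) = 340*(-86) = -29240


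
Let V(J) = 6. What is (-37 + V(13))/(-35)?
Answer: 31/35 ≈ 0.88571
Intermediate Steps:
(-37 + V(13))/(-35) = (-37 + 6)/(-35) = -1/35*(-31) = 31/35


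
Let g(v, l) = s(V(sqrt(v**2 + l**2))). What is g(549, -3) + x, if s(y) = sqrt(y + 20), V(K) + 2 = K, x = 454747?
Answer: 454747 + sqrt(18 + 3*sqrt(33490)) ≈ 4.5477e+5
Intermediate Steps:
V(K) = -2 + K
s(y) = sqrt(20 + y)
g(v, l) = sqrt(18 + sqrt(l**2 + v**2)) (g(v, l) = sqrt(20 + (-2 + sqrt(v**2 + l**2))) = sqrt(20 + (-2 + sqrt(l**2 + v**2))) = sqrt(18 + sqrt(l**2 + v**2)))
g(549, -3) + x = sqrt(18 + sqrt((-3)**2 + 549**2)) + 454747 = sqrt(18 + sqrt(9 + 301401)) + 454747 = sqrt(18 + sqrt(301410)) + 454747 = sqrt(18 + 3*sqrt(33490)) + 454747 = 454747 + sqrt(18 + 3*sqrt(33490))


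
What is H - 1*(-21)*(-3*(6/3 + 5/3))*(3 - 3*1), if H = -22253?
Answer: -22253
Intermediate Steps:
H - 1*(-21)*(-3*(6/3 + 5/3))*(3 - 3*1) = -22253 - 1*(-21)*(-3*(6/3 + 5/3))*(3 - 3*1) = -22253 - (-21)*(-3*(6*(⅓) + 5*(⅓)))*(3 - 3) = -22253 - (-21)*-3*(2 + 5/3)*0 = -22253 - (-21)*-3*11/3*0 = -22253 - (-21)*(-11*0) = -22253 - (-21)*0 = -22253 - 1*0 = -22253 + 0 = -22253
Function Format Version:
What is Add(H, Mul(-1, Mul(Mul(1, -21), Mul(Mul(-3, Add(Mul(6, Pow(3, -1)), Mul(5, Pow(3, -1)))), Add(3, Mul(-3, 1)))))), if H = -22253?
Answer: -22253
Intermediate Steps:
Add(H, Mul(-1, Mul(Mul(1, -21), Mul(Mul(-3, Add(Mul(6, Pow(3, -1)), Mul(5, Pow(3, -1)))), Add(3, Mul(-3, 1)))))) = Add(-22253, Mul(-1, Mul(Mul(1, -21), Mul(Mul(-3, Add(Mul(6, Pow(3, -1)), Mul(5, Pow(3, -1)))), Add(3, Mul(-3, 1)))))) = Add(-22253, Mul(-1, Mul(-21, Mul(Mul(-3, Add(Mul(6, Rational(1, 3)), Mul(5, Rational(1, 3)))), Add(3, -3))))) = Add(-22253, Mul(-1, Mul(-21, Mul(Mul(-3, Add(2, Rational(5, 3))), 0)))) = Add(-22253, Mul(-1, Mul(-21, Mul(Mul(-3, Rational(11, 3)), 0)))) = Add(-22253, Mul(-1, Mul(-21, Mul(-11, 0)))) = Add(-22253, Mul(-1, Mul(-21, 0))) = Add(-22253, Mul(-1, 0)) = Add(-22253, 0) = -22253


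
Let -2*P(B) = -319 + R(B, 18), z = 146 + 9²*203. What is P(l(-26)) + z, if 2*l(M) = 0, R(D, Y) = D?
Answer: 33497/2 ≈ 16749.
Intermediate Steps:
l(M) = 0 (l(M) = (½)*0 = 0)
z = 16589 (z = 146 + 81*203 = 146 + 16443 = 16589)
P(B) = 319/2 - B/2 (P(B) = -(-319 + B)/2 = 319/2 - B/2)
P(l(-26)) + z = (319/2 - ½*0) + 16589 = (319/2 + 0) + 16589 = 319/2 + 16589 = 33497/2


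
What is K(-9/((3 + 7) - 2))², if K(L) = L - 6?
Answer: 3249/64 ≈ 50.766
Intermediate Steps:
K(L) = -6 + L
K(-9/((3 + 7) - 2))² = (-6 - 9/((3 + 7) - 2))² = (-6 - 9/(10 - 2))² = (-6 - 9/8)² = (-57/8)² = 3249/64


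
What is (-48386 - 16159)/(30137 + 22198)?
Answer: -4303/3489 ≈ -1.2333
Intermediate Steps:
(-48386 - 16159)/(30137 + 22198) = -64545/52335 = -64545*1/52335 = -4303/3489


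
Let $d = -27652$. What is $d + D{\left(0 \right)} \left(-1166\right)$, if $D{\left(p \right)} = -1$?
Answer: $-26486$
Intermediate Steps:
$d + D{\left(0 \right)} \left(-1166\right) = -27652 - -1166 = -27652 + 1166 = -26486$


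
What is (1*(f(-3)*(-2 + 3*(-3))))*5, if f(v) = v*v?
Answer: -495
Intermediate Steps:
f(v) = v²
(1*(f(-3)*(-2 + 3*(-3))))*5 = (1*((-3)²*(-2 + 3*(-3))))*5 = (1*(9*(-2 - 9)))*5 = (1*(9*(-11)))*5 = (1*(-99))*5 = -99*5 = -495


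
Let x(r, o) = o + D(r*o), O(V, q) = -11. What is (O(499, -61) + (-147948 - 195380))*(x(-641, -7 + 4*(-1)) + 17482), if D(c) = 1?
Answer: -5998819008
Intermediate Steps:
x(r, o) = 1 + o (x(r, o) = o + 1 = 1 + o)
(O(499, -61) + (-147948 - 195380))*(x(-641, -7 + 4*(-1)) + 17482) = (-11 + (-147948 - 195380))*((1 + (-7 + 4*(-1))) + 17482) = (-11 - 343328)*((1 + (-7 - 4)) + 17482) = -343339*((1 - 11) + 17482) = -343339*(-10 + 17482) = -343339*17472 = -5998819008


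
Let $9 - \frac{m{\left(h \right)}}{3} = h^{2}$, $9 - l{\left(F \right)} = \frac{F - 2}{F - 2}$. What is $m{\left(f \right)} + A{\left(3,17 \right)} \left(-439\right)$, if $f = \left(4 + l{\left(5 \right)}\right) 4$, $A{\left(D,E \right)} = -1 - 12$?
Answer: $-1178$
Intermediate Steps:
$l{\left(F \right)} = 8$ ($l{\left(F \right)} = 9 - \frac{F - 2}{F - 2} = 9 - \frac{-2 + F}{-2 + F} = 9 - 1 = 8$)
$A{\left(D,E \right)} = -13$ ($A{\left(D,E \right)} = -1 - 12 = -13$)
$f = 48$ ($f = \left(4 + 8\right) 4 = 12 \cdot 4 = 48$)
$m{\left(h \right)} = 27 - 3 h^{2}$
$m{\left(f \right)} + A{\left(3,17 \right)} \left(-439\right) = \left(27 - 3 \cdot 48^{2}\right) - -5707 = \left(27 - 6912\right) + 5707 = -6885 + 5707 = -1178$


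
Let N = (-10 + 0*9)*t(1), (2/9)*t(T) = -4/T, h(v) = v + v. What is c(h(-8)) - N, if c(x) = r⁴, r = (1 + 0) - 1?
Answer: -180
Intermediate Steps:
h(v) = 2*v
t(T) = -18/T (t(T) = 9*(-4/T)/2 = -18/T)
r = 0 (r = 1 - 1 = 0)
N = 180 (N = (-10 + 0*9)*(-18/1) = (-10 + 0)*(-18*1) = -10*(-18) = 180)
c(x) = 0 (c(x) = 0⁴ = 0)
c(h(-8)) - N = 0 - 1*180 = 0 - 180 = -180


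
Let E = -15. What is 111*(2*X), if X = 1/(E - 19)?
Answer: -111/17 ≈ -6.5294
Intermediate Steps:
X = -1/34 (X = 1/(-15 - 19) = 1/(-34) = -1/34 ≈ -0.029412)
111*(2*X) = 111*(2*(-1/34)) = 111*(-1/17) = -111/17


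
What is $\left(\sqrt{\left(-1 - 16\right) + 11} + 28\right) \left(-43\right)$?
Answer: $-1204 - 43 i \sqrt{6} \approx -1204.0 - 105.33 i$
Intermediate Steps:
$\left(\sqrt{\left(-1 - 16\right) + 11} + 28\right) \left(-43\right) = \left(\sqrt{-17 + 11} + 28\right) \left(-43\right) = \left(\sqrt{-6} + 28\right) \left(-43\right) = \left(i \sqrt{6} + 28\right) \left(-43\right) = \left(28 + i \sqrt{6}\right) \left(-43\right) = -1204 - 43 i \sqrt{6}$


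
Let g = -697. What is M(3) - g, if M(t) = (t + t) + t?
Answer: 706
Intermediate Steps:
M(t) = 3*t (M(t) = 2*t + t = 3*t)
M(3) - g = 3*3 - 1*(-697) = 9 + 697 = 706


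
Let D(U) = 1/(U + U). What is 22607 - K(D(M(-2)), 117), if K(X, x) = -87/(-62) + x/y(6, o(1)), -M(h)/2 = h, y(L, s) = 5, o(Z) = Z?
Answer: 7000481/310 ≈ 22582.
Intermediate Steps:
M(h) = -2*h
D(U) = 1/(2*U)
K(X, x) = 87/62 + x/5 (K(X, x) = -87/(-62) + x/5 = -87*(-1/62) + x*(1/5) = 87/62 + x/5)
22607 - K(D(M(-2)), 117) = 22607 - (87/62 + (1/5)*117) = 22607 - (87/62 + 117/5) = 22607 - 1*7689/310 = 22607 - 7689/310 = 7000481/310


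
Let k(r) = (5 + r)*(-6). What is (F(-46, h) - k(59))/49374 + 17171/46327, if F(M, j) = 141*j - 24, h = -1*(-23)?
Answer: 338239045/762449766 ≈ 0.44362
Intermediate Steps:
h = 23
F(M, j) = -24 + 141*j
k(r) = -30 - 6*r
(F(-46, h) - k(59))/49374 + 17171/46327 = ((-24 + 141*23) - (-30 - 6*59))/49374 + 17171/46327 = ((-24 + 3243) - (-30 - 354))*(1/49374) + 17171*(1/46327) = (3219 - 1*(-384))*(1/49374) + 17171/46327 = (3219 + 384)*(1/49374) + 17171/46327 = 3603*(1/49374) + 17171/46327 = 1201/16458 + 17171/46327 = 338239045/762449766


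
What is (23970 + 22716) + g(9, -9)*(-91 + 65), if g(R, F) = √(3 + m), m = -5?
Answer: 46686 - 26*I*√2 ≈ 46686.0 - 36.77*I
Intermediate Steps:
g(R, F) = I*√2 (g(R, F) = √(3 - 5) = √(-2) = I*√2)
(23970 + 22716) + g(9, -9)*(-91 + 65) = (23970 + 22716) + (I*√2)*(-91 + 65) = 46686 + (I*√2)*(-26) = 46686 - 26*I*√2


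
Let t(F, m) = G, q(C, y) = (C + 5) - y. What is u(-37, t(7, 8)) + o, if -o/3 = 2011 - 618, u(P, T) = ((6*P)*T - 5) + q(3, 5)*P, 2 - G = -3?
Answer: -5405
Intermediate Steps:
G = 5 (G = 2 - 1*(-3) = 2 + 3 = 5)
q(C, y) = 5 + C - y (q(C, y) = (5 + C) - y = 5 + C - y)
t(F, m) = 5
u(P, T) = -5 + 3*P + 6*P*T (u(P, T) = ((6*P)*T - 5) + (5 + 3 - 1*5)*P = (6*P*T - 5) + (5 + 3 - 5)*P = (-5 + 6*P*T) + 3*P = -5 + 3*P + 6*P*T)
o = -4179 (o = -3*(2011 - 618) = -3*1393 = -4179)
u(-37, t(7, 8)) + o = (-5 + 3*(-37) + 6*(-37)*5) - 4179 = (-5 - 111 - 1110) - 4179 = -1226 - 4179 = -5405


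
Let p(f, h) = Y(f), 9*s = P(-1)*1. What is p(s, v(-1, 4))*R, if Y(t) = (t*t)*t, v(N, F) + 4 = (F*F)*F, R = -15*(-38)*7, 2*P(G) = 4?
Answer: 10640/243 ≈ 43.786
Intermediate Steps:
P(G) = 2 (P(G) = (½)*4 = 2)
R = 3990 (R = 570*7 = 3990)
v(N, F) = -4 + F³ (v(N, F) = -4 + (F*F)*F = -4 + F²*F = -4 + F³)
s = 2/9 (s = (2*1)/9 = (⅑)*2 = 2/9 ≈ 0.22222)
Y(t) = t³ (Y(t) = t²*t = t³)
p(f, h) = f³
p(s, v(-1, 4))*R = (2/9)³*3990 = (8/729)*3990 = 10640/243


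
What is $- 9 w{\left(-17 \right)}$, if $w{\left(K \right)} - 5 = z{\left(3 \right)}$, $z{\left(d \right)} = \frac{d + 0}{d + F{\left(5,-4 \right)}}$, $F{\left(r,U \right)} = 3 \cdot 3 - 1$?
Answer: $- \frac{522}{11} \approx -47.455$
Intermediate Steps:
$F{\left(r,U \right)} = 8$ ($F{\left(r,U \right)} = 9 - 1 = 8$)
$z{\left(d \right)} = \frac{d}{8 + d}$ ($z{\left(d \right)} = \frac{d + 0}{d + 8} = \frac{d}{8 + d}$)
$w{\left(K \right)} = \frac{58}{11}$ ($w{\left(K \right)} = 5 + \frac{3}{8 + 3} = 5 + \frac{3}{11} = \frac{58}{11}$)
$- 9 w{\left(-17 \right)} = \left(-9\right) \frac{58}{11} = - \frac{522}{11}$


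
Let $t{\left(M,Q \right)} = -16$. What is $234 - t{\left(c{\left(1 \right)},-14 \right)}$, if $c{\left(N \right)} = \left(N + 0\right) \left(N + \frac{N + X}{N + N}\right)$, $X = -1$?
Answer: $250$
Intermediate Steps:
$c{\left(N \right)} = N \left(N + \frac{-1 + N}{2 N}\right)$ ($c{\left(N \right)} = \left(N + 0\right) \left(N + \frac{N - 1}{N + N}\right) = N \left(N + \frac{-1 + N}{2 N}\right)$)
$234 - t{\left(c{\left(1 \right)},-14 \right)} = 234 - -16 = 234 + 16 = 250$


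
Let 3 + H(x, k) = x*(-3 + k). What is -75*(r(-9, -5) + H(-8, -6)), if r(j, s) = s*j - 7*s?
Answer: -11175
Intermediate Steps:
r(j, s) = -7*s + j*s (r(j, s) = j*s - 7*s = -7*s + j*s)
H(x, k) = -3 + x*(-3 + k)
-75*(r(-9, -5) + H(-8, -6)) = -75*(-5*(-7 - 9) + (-3 - 3*(-8) - 6*(-8))) = -75*(-5*(-16) + (-3 + 24 + 48)) = -75*(80 + 69) = -75*149 = -11175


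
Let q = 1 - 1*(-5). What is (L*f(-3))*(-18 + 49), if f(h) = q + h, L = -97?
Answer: -9021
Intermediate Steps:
q = 6 (q = 1 + 5 = 6)
f(h) = 6 + h
(L*f(-3))*(-18 + 49) = (-97*(6 - 3))*(-18 + 49) = -97*3*31 = -291*31 = -9021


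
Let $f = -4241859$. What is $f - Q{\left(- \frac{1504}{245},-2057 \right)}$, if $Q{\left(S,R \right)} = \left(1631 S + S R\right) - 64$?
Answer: $- \frac{1039880479}{245} \approx -4.2444 \cdot 10^{6}$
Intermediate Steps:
$Q{\left(S,R \right)} = -64 + 1631 S + R S$ ($Q{\left(S,R \right)} = \left(1631 S + R S\right) - 64 = -64 + 1631 S + R S$)
$f - Q{\left(- \frac{1504}{245},-2057 \right)} = -4241859 - \left(-64 + 1631 \left(- \frac{1504}{245}\right) - 2057 \left(- \frac{1504}{245}\right)\right) = -4241859 - \left(-64 + 1631 \left(\left(-1504\right) \frac{1}{245}\right) - 2057 \left(\left(-1504\right) \frac{1}{245}\right)\right) = -4241859 - \left(-64 + 1631 \left(- \frac{1504}{245}\right) - - \frac{3093728}{245}\right) = -4241859 - \left(-64 - \frac{350432}{35} + \frac{3093728}{245}\right) = -4241859 - \frac{625024}{245} = - \frac{1039880479}{245}$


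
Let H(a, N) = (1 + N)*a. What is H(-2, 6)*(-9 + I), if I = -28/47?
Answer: 6314/47 ≈ 134.34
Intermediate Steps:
I = -28/47 (I = -28*1/47 = -28/47 ≈ -0.59575)
H(a, N) = a*(1 + N)
H(-2, 6)*(-9 + I) = (-2*(1 + 6))*(-9 - 28/47) = -2*7*(-451/47) = -14*(-451/47) = 6314/47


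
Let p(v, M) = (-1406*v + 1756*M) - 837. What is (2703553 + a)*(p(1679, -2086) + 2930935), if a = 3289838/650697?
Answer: -5442238125343784168/650697 ≈ -8.3637e+12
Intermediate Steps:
p(v, M) = -837 - 1406*v + 1756*M
a = 3289838/650697 (a = 3289838*(1/650697) = 3289838/650697 ≈ 5.0559)
(2703553 + a)*(p(1679, -2086) + 2930935) = (2703553 + 3289838/650697)*((-837 - 1406*1679 + 1756*(-2086)) + 2930935) = 1759197116279*((-837 - 2360674 - 3663016) + 2930935)/650697 = 1759197116279*(-6024527 + 2930935)/650697 = (1759197116279/650697)*(-3093592) = -5442238125343784168/650697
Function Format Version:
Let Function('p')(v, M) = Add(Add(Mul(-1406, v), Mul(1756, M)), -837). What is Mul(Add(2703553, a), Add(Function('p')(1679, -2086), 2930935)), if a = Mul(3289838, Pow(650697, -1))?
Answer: Rational(-5442238125343784168, 650697) ≈ -8.3637e+12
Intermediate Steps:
Function('p')(v, M) = Add(-837, Mul(-1406, v), Mul(1756, M))
a = Rational(3289838, 650697) (a = Mul(3289838, Rational(1, 650697)) = Rational(3289838, 650697) ≈ 5.0559)
Mul(Add(2703553, a), Add(Function('p')(1679, -2086), 2930935)) = Mul(Add(2703553, Rational(3289838, 650697)), Add(Add(-837, Mul(-1406, 1679), Mul(1756, -2086)), 2930935)) = Mul(Rational(1759197116279, 650697), Add(Add(-837, -2360674, -3663016), 2930935)) = Mul(Rational(1759197116279, 650697), Add(-6024527, 2930935)) = Mul(Rational(1759197116279, 650697), -3093592) = Rational(-5442238125343784168, 650697)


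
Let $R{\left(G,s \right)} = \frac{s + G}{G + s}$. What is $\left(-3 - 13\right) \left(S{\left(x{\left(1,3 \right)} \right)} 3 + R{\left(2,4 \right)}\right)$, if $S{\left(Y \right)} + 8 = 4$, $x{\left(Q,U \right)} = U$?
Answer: $176$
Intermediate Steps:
$R{\left(G,s \right)} = 1$ ($R{\left(G,s \right)} = \frac{G + s}{G + s} = 1$)
$S{\left(Y \right)} = -4$ ($S{\left(Y \right)} = -8 + 4 = -4$)
$\left(-3 - 13\right) \left(S{\left(x{\left(1,3 \right)} \right)} 3 + R{\left(2,4 \right)}\right) = \left(-3 - 13\right) \left(\left(-4\right) 3 + 1\right) = - 16 \left(-12 + 1\right) = \left(-16\right) \left(-11\right) = 176$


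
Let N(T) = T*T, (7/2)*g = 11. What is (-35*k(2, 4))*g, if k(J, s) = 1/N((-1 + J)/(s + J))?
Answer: -3960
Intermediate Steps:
g = 22/7 (g = (2/7)*11 = 22/7 ≈ 3.1429)
N(T) = T²
k(J, s) = (J + s)²/(-1 + J)² (k(J, s) = 1/(((-1 + J)/(s + J))²) = 1/(((-1 + J)/(J + s))²) = 1/((-1 + J)²/(J + s)²) = (J + s)²/(-1 + J)²)
(-35*k(2, 4))*g = -35*(2 + 4)²/(-1 + 2)²*(22/7) = -35*6²/1²*(22/7) = -35*36*(22/7) = -1260*22/7 = -3960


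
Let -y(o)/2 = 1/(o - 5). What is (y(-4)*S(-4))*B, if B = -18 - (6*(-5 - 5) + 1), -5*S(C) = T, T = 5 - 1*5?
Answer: 0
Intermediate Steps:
T = 0 (T = 5 - 5 = 0)
S(C) = 0 (S(C) = -⅕*0 = 0)
y(o) = -2/(-5 + o) (y(o) = -2/(o - 5) = -2/(-5 + o))
B = 41 (B = -18 - (6*(-10) + 1) = -18 - (-60 + 1) = -18 - 1*(-59) = -18 + 59 = 41)
(y(-4)*S(-4))*B = (-2/(-5 - 4)*0)*41 = (-2/(-9)*0)*41 = (-2*(-⅑)*0)*41 = ((2/9)*0)*41 = 0*41 = 0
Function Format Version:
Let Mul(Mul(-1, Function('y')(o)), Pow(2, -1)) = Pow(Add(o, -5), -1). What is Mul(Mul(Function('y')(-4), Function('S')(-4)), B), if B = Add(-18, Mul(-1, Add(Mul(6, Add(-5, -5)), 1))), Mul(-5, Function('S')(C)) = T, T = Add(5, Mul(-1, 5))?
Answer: 0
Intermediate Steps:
T = 0 (T = Add(5, -5) = 0)
Function('S')(C) = 0 (Function('S')(C) = Mul(Rational(-1, 5), 0) = 0)
Function('y')(o) = Mul(-2, Pow(Add(-5, o), -1)) (Function('y')(o) = Mul(-2, Pow(Add(o, -5), -1)) = Mul(-2, Pow(Add(-5, o), -1)))
B = 41 (B = Add(-18, Mul(-1, Add(Mul(6, -10), 1))) = Add(-18, Mul(-1, Add(-60, 1))) = Add(-18, Mul(-1, -59)) = Add(-18, 59) = 41)
Mul(Mul(Function('y')(-4), Function('S')(-4)), B) = Mul(Mul(Mul(-2, Pow(Add(-5, -4), -1)), 0), 41) = Mul(Mul(Mul(-2, Pow(-9, -1)), 0), 41) = Mul(Mul(Mul(-2, Rational(-1, 9)), 0), 41) = Mul(Mul(Rational(2, 9), 0), 41) = Mul(0, 41) = 0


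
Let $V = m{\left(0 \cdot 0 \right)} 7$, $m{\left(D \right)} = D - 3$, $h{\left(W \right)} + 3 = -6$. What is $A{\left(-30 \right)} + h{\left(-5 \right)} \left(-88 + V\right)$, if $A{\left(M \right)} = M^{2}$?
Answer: $1881$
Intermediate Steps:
$h{\left(W \right)} = -9$ ($h{\left(W \right)} = -3 - 6 = -9$)
$m{\left(D \right)} = -3 + D$ ($m{\left(D \right)} = D - 3 = -3 + D$)
$V = -21$ ($V = \left(-3 + 0 \cdot 0\right) 7 = \left(-3 + 0\right) 7 = \left(-3\right) 7 = -21$)
$A{\left(-30 \right)} + h{\left(-5 \right)} \left(-88 + V\right) = \left(-30\right)^{2} - 9 \left(-88 - 21\right) = 900 - -981 = 900 + 981 = 1881$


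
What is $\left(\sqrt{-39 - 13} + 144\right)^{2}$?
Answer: $20684 + 576 i \sqrt{13} \approx 20684.0 + 2076.8 i$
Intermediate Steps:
$\left(\sqrt{-39 - 13} + 144\right)^{2} = \left(\sqrt{-52} + 144\right)^{2} = \left(2 i \sqrt{13} + 144\right)^{2} = \left(144 + 2 i \sqrt{13}\right)^{2}$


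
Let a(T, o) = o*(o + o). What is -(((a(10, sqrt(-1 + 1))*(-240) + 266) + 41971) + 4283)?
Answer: -46520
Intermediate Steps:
a(T, o) = 2*o**2 (a(T, o) = o*(2*o) = 2*o**2)
-(((a(10, sqrt(-1 + 1))*(-240) + 266) + 41971) + 4283) = -((((2*(sqrt(-1 + 1))**2)*(-240) + 266) + 41971) + 4283) = -((((2*(sqrt(0))**2)*(-240) + 266) + 41971) + 4283) = -((((2*0**2)*(-240) + 266) + 41971) + 4283) = -((((2*0)*(-240) + 266) + 41971) + 4283) = -(((0*(-240) + 266) + 41971) + 4283) = -(((0 + 266) + 41971) + 4283) = -((266 + 41971) + 4283) = -(42237 + 4283) = -1*46520 = -46520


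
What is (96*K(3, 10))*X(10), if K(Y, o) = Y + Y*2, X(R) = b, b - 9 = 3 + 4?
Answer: 13824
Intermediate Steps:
b = 16 (b = 9 + (3 + 4) = 9 + 7 = 16)
X(R) = 16
K(Y, o) = 3*Y (K(Y, o) = Y + 2*Y = 3*Y)
(96*K(3, 10))*X(10) = (96*(3*3))*16 = (96*9)*16 = 864*16 = 13824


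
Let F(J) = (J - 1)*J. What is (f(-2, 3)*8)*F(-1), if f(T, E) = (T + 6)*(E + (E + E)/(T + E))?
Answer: 576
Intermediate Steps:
F(J) = J*(-1 + J) (F(J) = (-1 + J)*J = J*(-1 + J))
f(T, E) = (6 + T)*(E + 2*E/(E + T)) (f(T, E) = (6 + T)*(E + (2*E)/(E + T)) = (6 + T)*(E + 2*E/(E + T)))
(f(-2, 3)*8)*F(-1) = ((3*(12 + (-2)² + 6*3 + 8*(-2) + 3*(-2))/(3 - 2))*8)*(-(-1 - 1)) = ((3*(12 + 4 + 18 - 16 - 6)/1)*8)*(-1*(-2)) = ((3*1*12)*8)*2 = (36*8)*2 = 288*2 = 576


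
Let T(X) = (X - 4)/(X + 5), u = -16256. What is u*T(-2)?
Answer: 32512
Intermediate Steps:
T(X) = (-4 + X)/(5 + X)
u*T(-2) = -16256*(-4 - 2)/(5 - 2) = -16256*(-6)/3 = -16256*(-2) = 32512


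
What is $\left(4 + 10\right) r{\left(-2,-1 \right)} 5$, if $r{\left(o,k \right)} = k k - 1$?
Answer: $0$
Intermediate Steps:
$r{\left(o,k \right)} = -1 + k^{2}$ ($r{\left(o,k \right)} = k^{2} - 1 = -1 + k^{2}$)
$\left(4 + 10\right) r{\left(-2,-1 \right)} 5 = \left(4 + 10\right) \left(-1 + \left(-1\right)^{2}\right) 5 = 14 \left(-1 + 1\right) 5 = 14 \cdot 0 \cdot 5 = 0 \cdot 5 = 0$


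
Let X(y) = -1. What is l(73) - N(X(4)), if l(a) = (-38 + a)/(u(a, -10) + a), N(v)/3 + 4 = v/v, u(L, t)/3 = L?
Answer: 2663/292 ≈ 9.1199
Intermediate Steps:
u(L, t) = 3*L
N(v) = -9 (N(v) = -12 + 3*(v/v) = -12 + 3*1 = -12 + 3 = -9)
l(a) = (-38 + a)/(4*a) (l(a) = (-38 + a)/(3*a + a) = (-38 + a)/((4*a)) = (-38 + a)*(1/(4*a)) = (-38 + a)/(4*a))
l(73) - N(X(4)) = (¼)*(-38 + 73)/73 - 1*(-9) = (¼)*(1/73)*35 + 9 = 35/292 + 9 = 2663/292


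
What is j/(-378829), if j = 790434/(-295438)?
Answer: 395217/55960241051 ≈ 7.0625e-6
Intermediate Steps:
j = -395217/147719 (j = 790434*(-1/295438) = -395217/147719 ≈ -2.6755)
j/(-378829) = -395217/147719/(-378829) = -395217/147719*(-1/378829) = 395217/55960241051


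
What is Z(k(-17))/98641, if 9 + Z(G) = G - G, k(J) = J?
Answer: -9/98641 ≈ -9.1240e-5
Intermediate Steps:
Z(G) = -9 (Z(G) = -9 + (G - G) = -9 + 0 = -9)
Z(k(-17))/98641 = -9/98641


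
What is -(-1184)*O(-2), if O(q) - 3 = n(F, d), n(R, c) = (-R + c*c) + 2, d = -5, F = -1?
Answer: 36704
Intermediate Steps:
n(R, c) = 2 + c² - R (n(R, c) = (-R + c²) + 2 = (c² - R) + 2 = 2 + c² - R)
O(q) = 31 (O(q) = 3 + (2 + (-5)² - 1*(-1)) = 3 + (2 + 25 + 1) = 3 + 28 = 31)
-(-1184)*O(-2) = -(-1184)*31 = -148*(-248) = 36704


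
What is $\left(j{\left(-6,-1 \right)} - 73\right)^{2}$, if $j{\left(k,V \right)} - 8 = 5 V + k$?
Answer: $5776$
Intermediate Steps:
$j{\left(k,V \right)} = 8 + k + 5 V$ ($j{\left(k,V \right)} = 8 + \left(5 V + k\right) = 8 + \left(k + 5 V\right) = 8 + k + 5 V$)
$\left(j{\left(-6,-1 \right)} - 73\right)^{2} = \left(\left(8 - 6 + 5 \left(-1\right)\right) - 73\right)^{2} = \left(\left(8 - 6 - 5\right) - 73\right)^{2} = \left(-3 - 73\right)^{2} = \left(-76\right)^{2} = 5776$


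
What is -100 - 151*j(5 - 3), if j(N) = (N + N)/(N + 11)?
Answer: -1904/13 ≈ -146.46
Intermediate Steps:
j(N) = 2*N/(11 + N) (j(N) = (2*N)/(11 + N) = 2*N/(11 + N))
-100 - 151*j(5 - 3) = -100 - 302*(5 - 3)/(11 + (5 - 3)) = -100 - 302*2/(11 + 2) = -100 - 302*2/13 = -100 - 151*4/13 = -100 - 604/13 = -1904/13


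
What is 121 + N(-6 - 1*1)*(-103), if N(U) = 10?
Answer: -909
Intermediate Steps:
121 + N(-6 - 1*1)*(-103) = 121 + 10*(-103) = 121 - 1030 = -909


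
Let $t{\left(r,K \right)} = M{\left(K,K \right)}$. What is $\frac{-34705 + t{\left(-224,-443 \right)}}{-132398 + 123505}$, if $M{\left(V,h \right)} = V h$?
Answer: $- \frac{161544}{8893} \approx -18.165$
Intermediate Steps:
$t{\left(r,K \right)} = K^{2}$ ($t{\left(r,K \right)} = K K = K^{2}$)
$\frac{-34705 + t{\left(-224,-443 \right)}}{-132398 + 123505} = \frac{-34705 + \left(-443\right)^{2}}{-132398 + 123505} = \frac{-34705 + 196249}{-8893} = 161544 \left(- \frac{1}{8893}\right) = - \frac{161544}{8893}$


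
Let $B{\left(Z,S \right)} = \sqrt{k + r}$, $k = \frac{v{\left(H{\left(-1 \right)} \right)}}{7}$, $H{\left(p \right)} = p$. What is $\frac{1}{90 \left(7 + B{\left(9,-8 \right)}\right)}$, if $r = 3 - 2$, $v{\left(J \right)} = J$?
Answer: $\frac{49}{30330} - \frac{\sqrt{42}}{30330} \approx 0.0014019$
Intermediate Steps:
$k = - \frac{1}{7} \approx -0.14286$
$r = 1$
$B{\left(Z,S \right)} = \frac{\sqrt{42}}{7}$ ($B{\left(Z,S \right)} = \sqrt{- \frac{1}{7} + 1} = \sqrt{\frac{6}{7}} = \frac{\sqrt{42}}{7}$)
$\frac{1}{90 \left(7 + B{\left(9,-8 \right)}\right)} = \frac{1}{90 \left(7 + \frac{\sqrt{42}}{7}\right)} = \frac{1}{630 + \frac{90 \sqrt{42}}{7}}$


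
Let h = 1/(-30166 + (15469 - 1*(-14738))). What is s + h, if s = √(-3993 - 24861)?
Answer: 1/41 + 3*I*√3206 ≈ 0.02439 + 169.86*I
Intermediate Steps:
h = 1/41 (h = 1/(-30166 + (15469 + 14738)) = 1/(-30166 + 30207) = 1/41 ≈ 0.024390)
s = 3*I*√3206 (s = √(-28854) = 3*I*√3206 ≈ 169.86*I)
s + h = 3*I*√3206 + 1/41 = 1/41 + 3*I*√3206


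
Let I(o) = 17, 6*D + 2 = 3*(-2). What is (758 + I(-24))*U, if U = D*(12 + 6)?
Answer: -18600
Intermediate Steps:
D = -4/3 (D = -1/3 + (3*(-2))/6 = -1/3 + (1/6)*(-6) = -1/3 - 1 = -4/3 ≈ -1.3333)
U = -24 (U = -4*(12 + 6)/3 = -4/3*18 = -24)
(758 + I(-24))*U = (758 + 17)*(-24) = 775*(-24) = -18600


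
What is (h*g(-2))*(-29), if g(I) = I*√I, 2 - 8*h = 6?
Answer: -29*I*√2 ≈ -41.012*I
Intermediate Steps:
h = -½ (h = ¼ - ⅛*6 = ¼ - ¾ = -½ ≈ -0.50000)
g(I) = I^(3/2)
(h*g(-2))*(-29) = -(-1)*I*√2*(-29) = (I*√2)*(-29) = -29*I*√2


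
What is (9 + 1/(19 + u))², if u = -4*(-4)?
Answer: 99856/1225 ≈ 81.515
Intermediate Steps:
u = 16
(9 + 1/(19 + u))² = (9 + 1/(19 + 16))² = (9 + 1/35)² = (316/35)² = 99856/1225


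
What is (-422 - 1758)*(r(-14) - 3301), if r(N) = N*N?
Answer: 6768900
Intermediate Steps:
r(N) = N**2
(-422 - 1758)*(r(-14) - 3301) = (-422 - 1758)*((-14)**2 - 3301) = -2180*(196 - 3301) = -2180*(-3105) = 6768900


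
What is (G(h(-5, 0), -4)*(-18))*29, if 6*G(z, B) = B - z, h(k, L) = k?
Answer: -87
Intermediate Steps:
G(z, B) = -z/6 + B/6 (G(z, B) = (B - z)/6 = -z/6 + B/6)
(G(h(-5, 0), -4)*(-18))*29 = ((-1/6*(-5) + (1/6)*(-4))*(-18))*29 = ((5/6 - 2/3)*(-18))*29 = ((1/6)*(-18))*29 = -3*29 = -87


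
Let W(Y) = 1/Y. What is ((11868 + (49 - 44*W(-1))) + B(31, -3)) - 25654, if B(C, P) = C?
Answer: -13662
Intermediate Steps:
((11868 + (49 - 44*W(-1))) + B(31, -3)) - 25654 = ((11868 + (49 - 44/(-1))) + 31) - 25654 = ((11868 + (49 - 44*(-1))) + 31) - 25654 = ((11868 + (49 + 44)) + 31) - 25654 = ((11868 + 93) + 31) - 25654 = (11961 + 31) - 25654 = 11992 - 25654 = -13662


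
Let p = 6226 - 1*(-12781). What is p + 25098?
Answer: 44105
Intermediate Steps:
p = 19007 (p = 6226 + 12781 = 19007)
p + 25098 = 19007 + 25098 = 44105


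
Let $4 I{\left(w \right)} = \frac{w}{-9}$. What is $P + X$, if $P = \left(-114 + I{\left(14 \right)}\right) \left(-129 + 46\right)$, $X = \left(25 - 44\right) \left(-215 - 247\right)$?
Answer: $\frac{328901}{18} \approx 18272.0$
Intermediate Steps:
$I{\left(w \right)} = - \frac{w}{36}$ ($I{\left(w \right)} = \frac{w \frac{1}{-9}}{4} = \frac{w \left(- \frac{1}{9}\right)}{4} = \frac{\left(- \frac{1}{9}\right) w}{4} = - \frac{w}{36}$)
$X = 8778$ ($X = \left(-19\right) \left(-462\right) = 8778$)
$P = \frac{170897}{18}$ ($P = \left(-114 - \frac{7}{18}\right) \left(-129 + 46\right) = \left(-114 - \frac{7}{18}\right) \left(-83\right) = \left(- \frac{2059}{18}\right) \left(-83\right) = \frac{170897}{18} \approx 9494.3$)
$P + X = \frac{170897}{18} + 8778 = \frac{328901}{18}$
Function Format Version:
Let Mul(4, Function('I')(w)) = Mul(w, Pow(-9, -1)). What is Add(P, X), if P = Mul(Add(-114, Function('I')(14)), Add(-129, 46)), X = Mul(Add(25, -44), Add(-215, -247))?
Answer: Rational(328901, 18) ≈ 18272.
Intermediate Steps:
Function('I')(w) = Mul(Rational(-1, 36), w) (Function('I')(w) = Mul(Rational(1, 4), Mul(w, Pow(-9, -1))) = Mul(Rational(1, 4), Mul(w, Rational(-1, 9))) = Mul(Rational(1, 4), Mul(Rational(-1, 9), w)) = Mul(Rational(-1, 36), w))
X = 8778 (X = Mul(-19, -462) = 8778)
P = Rational(170897, 18) (P = Mul(Add(-114, Mul(Rational(-1, 36), 14)), Add(-129, 46)) = Mul(Add(-114, Rational(-7, 18)), -83) = Mul(Rational(-2059, 18), -83) = Rational(170897, 18) ≈ 9494.3)
Add(P, X) = Add(Rational(170897, 18), 8778) = Rational(328901, 18)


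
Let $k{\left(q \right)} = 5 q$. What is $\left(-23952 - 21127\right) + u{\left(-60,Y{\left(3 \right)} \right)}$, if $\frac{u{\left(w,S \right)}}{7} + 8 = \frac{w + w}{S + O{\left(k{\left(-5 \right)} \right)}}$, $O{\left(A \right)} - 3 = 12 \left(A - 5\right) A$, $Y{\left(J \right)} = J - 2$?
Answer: $- \frac{101599095}{2251} \approx -45135.0$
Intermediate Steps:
$Y{\left(J \right)} = -2 + J$
$O{\left(A \right)} = 3 + A \left(-60 + 12 A\right)$ ($O{\left(A \right)} = 3 + 12 \left(A - 5\right) A = 3 + 12 \left(-5 + A\right) A = 3 + \left(-60 + 12 A\right) A = 3 + A \left(-60 + 12 A\right)$)
$u{\left(w,S \right)} = -56 + \frac{14 w}{9003 + S}$ ($u{\left(w,S \right)} = -56 + 7 \frac{w + w}{S + \left(3 - 60 \cdot 5 \left(-5\right) + 12 \left(5 \left(-5\right)\right)^{2}\right)} = -56 + 7 \frac{2 w}{S + \left(3 - -1500 + 12 \left(-25\right)^{2}\right)} = -56 + 7 \frac{2 w}{S + \left(3 + 1500 + 12 \cdot 625\right)} = -56 + 7 \frac{2 w}{S + \left(3 + 1500 + 7500\right)} = -56 + 7 \frac{2 w}{S + 9003} = -56 + 7 \frac{2 w}{9003 + S} = -56 + \frac{14 w}{9003 + S}$)
$\left(-23952 - 21127\right) + u{\left(-60,Y{\left(3 \right)} \right)} = \left(-23952 - 21127\right) + \frac{14 \left(-36012 - 60 - 4 \left(-2 + 3\right)\right)}{9003 + \left(-2 + 3\right)} = -45079 + \frac{14 \left(-36012 - 60 - 4\right)}{9003 + 1} = -45079 + \frac{14 \left(-36012 - 60 - 4\right)}{9004} = -45079 + 14 \cdot \frac{1}{9004} \left(-36076\right) = -45079 - \frac{126266}{2251} = - \frac{101599095}{2251}$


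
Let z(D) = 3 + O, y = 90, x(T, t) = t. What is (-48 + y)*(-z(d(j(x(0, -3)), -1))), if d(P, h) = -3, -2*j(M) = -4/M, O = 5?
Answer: -336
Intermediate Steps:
j(M) = 2/M (j(M) = -(-2)/M = 2/M)
z(D) = 8 (z(D) = 3 + 5 = 8)
(-48 + y)*(-z(d(j(x(0, -3)), -1))) = (-48 + 90)*(-1*8) = 42*(-8) = -336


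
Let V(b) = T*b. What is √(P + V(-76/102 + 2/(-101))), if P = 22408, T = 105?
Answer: 26*√97372787/1717 ≈ 149.42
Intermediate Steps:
V(b) = 105*b
√(P + V(-76/102 + 2/(-101))) = √(22408 + 105*(-76/102 + 2/(-101))) = √(22408 + 105*(-76*1/102 + 2*(-1/101))) = √(22408 + 105*(-38/51 - 2/101)) = √(22408 + 105*(-3940/5151)) = √(22408 - 137900/1717) = √(38336636/1717) = 26*√97372787/1717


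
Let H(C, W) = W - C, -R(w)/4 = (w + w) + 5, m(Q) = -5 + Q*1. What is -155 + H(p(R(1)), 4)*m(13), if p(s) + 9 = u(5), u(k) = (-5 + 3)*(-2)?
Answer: -83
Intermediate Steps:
m(Q) = -5 + Q
R(w) = -20 - 8*w (R(w) = -4*((w + w) + 5) = -4*(2*w + 5) = -4*(5 + 2*w) = -20 - 8*w)
u(k) = 4 (u(k) = -2*(-2) = 4)
p(s) = -5 (p(s) = -9 + 4 = -5)
-155 + H(p(R(1)), 4)*m(13) = -155 + (4 - 1*(-5))*(-5 + 13) = -155 + (4 + 5)*8 = -155 + 9*8 = -155 + 72 = -83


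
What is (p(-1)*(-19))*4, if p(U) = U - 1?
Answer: 152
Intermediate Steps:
p(U) = -1 + U
(p(-1)*(-19))*4 = ((-1 - 1)*(-19))*4 = -2*(-19)*4 = 38*4 = 152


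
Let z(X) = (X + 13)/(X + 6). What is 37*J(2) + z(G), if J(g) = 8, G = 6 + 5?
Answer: 5056/17 ≈ 297.41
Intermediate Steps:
G = 11
z(X) = (13 + X)/(6 + X)
37*J(2) + z(G) = 37*8 + (13 + 11)/(6 + 11) = 296 + 24/17 = 5056/17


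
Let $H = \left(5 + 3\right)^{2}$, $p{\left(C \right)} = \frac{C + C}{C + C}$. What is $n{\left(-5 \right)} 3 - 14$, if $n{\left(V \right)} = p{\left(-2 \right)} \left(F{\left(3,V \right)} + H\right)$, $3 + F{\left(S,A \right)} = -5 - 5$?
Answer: $139$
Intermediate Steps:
$F{\left(S,A \right)} = -13$ ($F{\left(S,A \right)} = -3 - 10 = -13$)
$p{\left(C \right)} = 1$ ($p{\left(C \right)} = \frac{2 C}{2 C} = 2 C \frac{1}{2 C} = 1$)
$H = 64$ ($H = 8^{2} = 64$)
$n{\left(V \right)} = 51$ ($n{\left(V \right)} = 1 \left(-13 + 64\right) = 1 \cdot 51 = 51$)
$n{\left(-5 \right)} 3 - 14 = 51 \cdot 3 - 14 = 153 - 14 = 139$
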